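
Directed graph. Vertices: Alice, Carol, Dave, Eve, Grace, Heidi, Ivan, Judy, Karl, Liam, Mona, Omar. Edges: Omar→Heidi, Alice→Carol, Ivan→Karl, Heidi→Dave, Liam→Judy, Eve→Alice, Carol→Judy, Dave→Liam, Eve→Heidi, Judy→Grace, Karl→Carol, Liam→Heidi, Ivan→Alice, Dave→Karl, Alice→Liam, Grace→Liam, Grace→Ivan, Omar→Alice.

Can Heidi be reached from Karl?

Explore from Karl.
Distance 1: reach Carol.
Distance 2: reach Judy.
Distance 3: reach Grace.
Distance 4: reach Ivan, Liam.
Distance 5: reach Alice, Heidi.
Found Heidi.

Yes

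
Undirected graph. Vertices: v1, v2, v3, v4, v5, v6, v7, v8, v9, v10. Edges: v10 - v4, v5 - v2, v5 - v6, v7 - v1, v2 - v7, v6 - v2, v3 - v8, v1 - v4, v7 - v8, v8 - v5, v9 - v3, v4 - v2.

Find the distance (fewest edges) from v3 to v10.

Distance 0: v3.
Distance 1: v8, v9.
Distance 2: v5, v7.
Distance 3: v1, v2, v6.
Distance 4: v4.
Distance 5: v10 — contains v10.

5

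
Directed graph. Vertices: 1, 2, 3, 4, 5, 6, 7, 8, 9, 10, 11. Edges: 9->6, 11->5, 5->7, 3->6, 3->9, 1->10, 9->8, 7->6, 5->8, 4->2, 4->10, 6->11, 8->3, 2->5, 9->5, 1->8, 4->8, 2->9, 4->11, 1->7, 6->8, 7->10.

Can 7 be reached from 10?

10 has no outgoing edges, so nothing is reachable from it.

No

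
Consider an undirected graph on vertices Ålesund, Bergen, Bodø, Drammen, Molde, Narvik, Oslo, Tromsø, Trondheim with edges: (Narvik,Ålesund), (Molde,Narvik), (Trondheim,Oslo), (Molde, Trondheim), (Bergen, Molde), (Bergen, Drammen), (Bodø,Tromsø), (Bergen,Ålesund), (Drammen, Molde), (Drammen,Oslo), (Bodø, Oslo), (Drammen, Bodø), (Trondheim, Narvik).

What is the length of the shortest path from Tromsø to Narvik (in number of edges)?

4

Distance 0: Tromsø.
Distance 1: Bodø.
Distance 2: Drammen, Oslo.
Distance 3: Bergen, Molde, Trondheim.
Distance 4: Ålesund, Narvik — contains Narvik.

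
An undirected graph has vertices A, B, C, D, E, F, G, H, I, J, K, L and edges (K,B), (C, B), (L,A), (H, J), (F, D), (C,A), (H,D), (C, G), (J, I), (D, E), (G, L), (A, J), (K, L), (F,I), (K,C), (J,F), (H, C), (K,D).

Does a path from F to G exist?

Yes

Explore from F.
Distance 1: reach D, I, J.
Distance 2: reach A, E, H, K.
Distance 3: reach B, C, L.
Distance 4: reach G.
Found G.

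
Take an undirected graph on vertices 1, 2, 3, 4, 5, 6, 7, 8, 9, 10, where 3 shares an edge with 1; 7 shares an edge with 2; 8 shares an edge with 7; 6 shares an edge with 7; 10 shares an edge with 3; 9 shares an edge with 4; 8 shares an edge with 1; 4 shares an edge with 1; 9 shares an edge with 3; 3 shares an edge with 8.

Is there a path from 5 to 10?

5 has no edges, so nothing is reachable from it.

No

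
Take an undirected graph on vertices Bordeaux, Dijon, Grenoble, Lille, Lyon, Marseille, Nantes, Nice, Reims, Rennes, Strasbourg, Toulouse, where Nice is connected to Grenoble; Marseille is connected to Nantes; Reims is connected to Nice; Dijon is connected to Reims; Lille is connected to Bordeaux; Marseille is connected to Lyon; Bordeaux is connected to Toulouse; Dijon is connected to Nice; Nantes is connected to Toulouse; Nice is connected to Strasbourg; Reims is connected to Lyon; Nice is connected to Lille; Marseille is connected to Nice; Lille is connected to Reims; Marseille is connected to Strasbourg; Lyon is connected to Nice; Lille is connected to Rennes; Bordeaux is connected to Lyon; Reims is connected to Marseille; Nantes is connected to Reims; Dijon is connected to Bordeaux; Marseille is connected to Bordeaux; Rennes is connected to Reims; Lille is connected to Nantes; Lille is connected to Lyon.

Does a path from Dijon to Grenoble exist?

Yes

Explore from Dijon.
Distance 1: reach Bordeaux, Nice, Reims.
Distance 2: reach Grenoble, Lille, Lyon, Marseille, Nantes, Rennes, Strasbourg, Toulouse.
Found Grenoble.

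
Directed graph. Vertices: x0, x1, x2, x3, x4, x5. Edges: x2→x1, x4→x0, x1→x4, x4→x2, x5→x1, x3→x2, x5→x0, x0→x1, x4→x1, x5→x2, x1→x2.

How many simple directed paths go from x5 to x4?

3

x5→x0→x1→x4
x5→x1→x4
x5→x2→x1→x4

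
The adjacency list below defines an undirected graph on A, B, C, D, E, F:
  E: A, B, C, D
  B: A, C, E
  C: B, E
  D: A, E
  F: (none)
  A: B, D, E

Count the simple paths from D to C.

D–A–B–C
D–A–B–E–C
D–A–E–B–C
D–A–E–C
D–E–A–B–C
D–E–B–C
D–E–C

7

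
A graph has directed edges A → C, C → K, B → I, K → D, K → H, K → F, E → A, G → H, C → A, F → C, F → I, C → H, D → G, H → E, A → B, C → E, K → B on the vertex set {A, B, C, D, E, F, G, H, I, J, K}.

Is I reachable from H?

Yes

Explore from H.
Distance 1: reach E.
Distance 2: reach A.
Distance 3: reach B, C.
Distance 4: reach I, K.
Found I.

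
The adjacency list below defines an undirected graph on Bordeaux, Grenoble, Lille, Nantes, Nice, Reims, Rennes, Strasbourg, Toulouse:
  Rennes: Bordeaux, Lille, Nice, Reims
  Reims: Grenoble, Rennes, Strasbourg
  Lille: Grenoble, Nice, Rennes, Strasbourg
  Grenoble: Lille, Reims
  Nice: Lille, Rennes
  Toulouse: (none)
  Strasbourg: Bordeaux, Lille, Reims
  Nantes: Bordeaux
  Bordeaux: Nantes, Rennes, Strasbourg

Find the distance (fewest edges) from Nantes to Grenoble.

Distance 0: Nantes.
Distance 1: Bordeaux.
Distance 2: Rennes, Strasbourg.
Distance 3: Lille, Nice, Reims.
Distance 4: Grenoble — contains Grenoble.

4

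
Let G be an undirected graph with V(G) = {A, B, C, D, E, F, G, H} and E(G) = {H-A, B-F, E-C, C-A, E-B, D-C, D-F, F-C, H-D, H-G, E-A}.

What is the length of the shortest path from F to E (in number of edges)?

Distance 0: F.
Distance 1: B, C, D.
Distance 2: A, E, H — contains E.

2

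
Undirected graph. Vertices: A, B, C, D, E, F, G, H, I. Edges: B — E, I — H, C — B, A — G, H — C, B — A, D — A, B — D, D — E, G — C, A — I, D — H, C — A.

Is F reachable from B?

No

Explore from B.
Distance 1: reach A, C, D, E.
Distance 2: reach G, H, I.
The search is exhausted without reaching F; it lies in a different component.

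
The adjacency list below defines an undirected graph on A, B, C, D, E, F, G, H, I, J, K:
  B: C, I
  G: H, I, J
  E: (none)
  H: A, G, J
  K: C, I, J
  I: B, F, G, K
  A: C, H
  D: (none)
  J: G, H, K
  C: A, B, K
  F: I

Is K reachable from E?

E has no edges, so nothing is reachable from it.

No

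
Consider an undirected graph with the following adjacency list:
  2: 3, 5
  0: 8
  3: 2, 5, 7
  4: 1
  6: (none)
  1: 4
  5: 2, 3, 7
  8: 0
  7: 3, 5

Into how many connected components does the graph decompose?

4

From 0: component {0, 8}.
From 1: component {1, 4}.
From 2: component {2, 3, 5, 7}.
From 6: component {6}.
That's 4 components.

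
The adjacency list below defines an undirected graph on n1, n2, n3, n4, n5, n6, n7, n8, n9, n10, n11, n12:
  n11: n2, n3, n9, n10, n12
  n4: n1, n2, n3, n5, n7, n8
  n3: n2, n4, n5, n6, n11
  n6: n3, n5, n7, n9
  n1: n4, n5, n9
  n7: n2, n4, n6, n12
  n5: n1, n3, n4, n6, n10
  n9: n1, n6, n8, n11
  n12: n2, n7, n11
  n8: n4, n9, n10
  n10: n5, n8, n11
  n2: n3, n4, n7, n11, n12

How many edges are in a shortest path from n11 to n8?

Distance 0: n11.
Distance 1: n2, n3, n9, n10, n12.
Distance 2: n1, n4, n5, n6, n7, n8 — contains n8.

2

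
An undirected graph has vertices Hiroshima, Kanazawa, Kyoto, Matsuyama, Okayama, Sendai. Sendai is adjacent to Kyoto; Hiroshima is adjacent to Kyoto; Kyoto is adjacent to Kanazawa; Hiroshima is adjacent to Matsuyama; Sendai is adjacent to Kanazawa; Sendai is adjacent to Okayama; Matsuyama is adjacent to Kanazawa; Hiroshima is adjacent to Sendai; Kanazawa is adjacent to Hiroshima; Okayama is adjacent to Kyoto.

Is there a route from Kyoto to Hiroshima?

Explore from Kyoto.
Distance 1: reach Hiroshima, Kanazawa, Okayama, Sendai.
Found Hiroshima.

Yes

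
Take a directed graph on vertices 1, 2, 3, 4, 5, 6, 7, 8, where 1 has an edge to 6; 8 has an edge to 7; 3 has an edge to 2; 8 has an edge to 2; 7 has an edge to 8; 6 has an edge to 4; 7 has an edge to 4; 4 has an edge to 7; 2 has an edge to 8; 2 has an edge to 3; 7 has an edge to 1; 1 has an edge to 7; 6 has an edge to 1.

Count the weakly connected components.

From 1: component {1, 2, 3, 4, 6, 7, 8}.
From 5: component {5}.
That's 2 components.

2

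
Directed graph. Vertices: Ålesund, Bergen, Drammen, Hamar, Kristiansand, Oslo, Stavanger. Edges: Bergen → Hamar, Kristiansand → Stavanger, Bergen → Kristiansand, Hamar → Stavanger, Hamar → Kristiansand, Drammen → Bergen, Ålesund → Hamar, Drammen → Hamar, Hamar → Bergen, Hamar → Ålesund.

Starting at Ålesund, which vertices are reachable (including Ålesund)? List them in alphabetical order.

Start at Ålesund.
Its neighbours: Hamar.
Then their neighbours: Bergen, Kristiansand, Stavanger.
Nothing further is reachable.

Ålesund, Bergen, Hamar, Kristiansand, Stavanger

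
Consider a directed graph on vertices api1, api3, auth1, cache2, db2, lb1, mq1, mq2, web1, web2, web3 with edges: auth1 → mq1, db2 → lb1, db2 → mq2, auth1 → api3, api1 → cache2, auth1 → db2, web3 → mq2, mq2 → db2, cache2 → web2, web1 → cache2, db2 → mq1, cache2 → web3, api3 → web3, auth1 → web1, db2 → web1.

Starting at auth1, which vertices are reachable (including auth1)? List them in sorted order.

api3, auth1, cache2, db2, lb1, mq1, mq2, web1, web2, web3

Start at auth1.
Its neighbours: api3, db2, mq1, web1.
Then their neighbours: cache2, lb1, mq2, web3.
Then next layer: web2.
Nothing further is reachable.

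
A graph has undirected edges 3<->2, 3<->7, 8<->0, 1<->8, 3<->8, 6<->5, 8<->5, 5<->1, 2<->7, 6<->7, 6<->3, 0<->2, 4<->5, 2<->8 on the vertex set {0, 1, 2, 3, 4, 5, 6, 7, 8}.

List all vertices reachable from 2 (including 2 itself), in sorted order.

0, 1, 2, 3, 4, 5, 6, 7, 8

Start at 2.
Its neighbours: 0, 3, 7, 8.
Then their neighbours: 1, 5, 6.
Then next layer: 4.
Every vertex is now reached.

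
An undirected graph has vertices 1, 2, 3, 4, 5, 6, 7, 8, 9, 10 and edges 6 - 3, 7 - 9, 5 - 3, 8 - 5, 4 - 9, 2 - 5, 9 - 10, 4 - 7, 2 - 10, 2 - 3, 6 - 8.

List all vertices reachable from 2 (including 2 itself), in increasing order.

Start at 2.
Its neighbours: 3, 5, 10.
Then their neighbours: 6, 8, 9.
Then next layer: 4, 7.
Nothing further is reachable.

2, 3, 4, 5, 6, 7, 8, 9, 10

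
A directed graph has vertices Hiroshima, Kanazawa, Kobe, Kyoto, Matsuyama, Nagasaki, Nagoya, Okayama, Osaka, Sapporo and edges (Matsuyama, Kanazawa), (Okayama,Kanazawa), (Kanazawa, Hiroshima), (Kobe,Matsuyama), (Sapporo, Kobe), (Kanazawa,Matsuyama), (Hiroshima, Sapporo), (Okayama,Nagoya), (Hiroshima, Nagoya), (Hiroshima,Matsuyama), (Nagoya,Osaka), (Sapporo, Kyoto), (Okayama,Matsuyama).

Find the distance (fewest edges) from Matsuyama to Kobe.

4

Distance 0: Matsuyama.
Distance 1: Kanazawa.
Distance 2: Hiroshima.
Distance 3: Nagoya, Sapporo.
Distance 4: Kobe, Kyoto, Osaka — contains Kobe.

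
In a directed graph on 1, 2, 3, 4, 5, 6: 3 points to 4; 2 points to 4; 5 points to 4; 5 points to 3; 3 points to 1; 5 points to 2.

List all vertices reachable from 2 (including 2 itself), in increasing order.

Start at 2.
Its neighbours: 4.
Nothing further is reachable.

2, 4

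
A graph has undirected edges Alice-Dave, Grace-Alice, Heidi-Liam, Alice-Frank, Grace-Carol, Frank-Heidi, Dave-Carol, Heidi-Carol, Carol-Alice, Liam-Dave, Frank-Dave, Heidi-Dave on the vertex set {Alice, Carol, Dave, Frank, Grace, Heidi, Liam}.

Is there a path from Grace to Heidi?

Explore from Grace.
Distance 1: reach Alice, Carol.
Distance 2: reach Dave, Frank, Heidi.
Found Heidi.

Yes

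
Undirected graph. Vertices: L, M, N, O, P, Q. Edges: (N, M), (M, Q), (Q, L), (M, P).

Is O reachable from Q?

Explore from Q.
Distance 1: reach L, M.
Distance 2: reach N, P.
The search is exhausted without reaching O; it lies in a different component.

No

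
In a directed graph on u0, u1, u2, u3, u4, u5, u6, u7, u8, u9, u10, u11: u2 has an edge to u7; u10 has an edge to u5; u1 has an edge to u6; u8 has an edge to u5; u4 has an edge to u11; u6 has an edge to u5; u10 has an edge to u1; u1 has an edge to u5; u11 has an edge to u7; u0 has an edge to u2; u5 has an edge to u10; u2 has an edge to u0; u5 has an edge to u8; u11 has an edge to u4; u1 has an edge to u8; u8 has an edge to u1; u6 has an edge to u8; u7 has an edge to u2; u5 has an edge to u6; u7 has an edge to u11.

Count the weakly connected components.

4

From u0: component {u0, u2, u4, u7, u11}.
From u1: component {u1, u5, u6, u8, u10}.
From u3: component {u3}.
From u9: component {u9}.
That's 4 components.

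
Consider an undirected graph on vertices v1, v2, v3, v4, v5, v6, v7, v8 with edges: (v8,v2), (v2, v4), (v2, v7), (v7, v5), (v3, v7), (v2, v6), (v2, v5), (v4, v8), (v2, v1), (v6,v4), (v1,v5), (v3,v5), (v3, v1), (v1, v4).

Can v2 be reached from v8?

Yes

Explore from v8.
Distance 1: reach v2, v4.
Found v2.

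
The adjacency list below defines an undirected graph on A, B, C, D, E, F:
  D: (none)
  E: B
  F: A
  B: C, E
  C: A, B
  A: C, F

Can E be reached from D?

D has no edges, so nothing is reachable from it.

No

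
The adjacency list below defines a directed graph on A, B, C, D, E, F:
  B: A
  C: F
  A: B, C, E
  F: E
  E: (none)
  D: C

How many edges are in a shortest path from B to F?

3

Distance 0: B.
Distance 1: A.
Distance 2: C, E.
Distance 3: F — contains F.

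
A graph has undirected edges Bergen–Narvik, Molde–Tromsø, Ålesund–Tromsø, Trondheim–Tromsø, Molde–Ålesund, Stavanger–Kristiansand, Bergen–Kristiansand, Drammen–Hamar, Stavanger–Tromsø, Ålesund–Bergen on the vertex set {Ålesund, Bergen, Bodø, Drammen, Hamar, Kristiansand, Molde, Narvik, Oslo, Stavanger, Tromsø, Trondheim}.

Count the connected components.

From Ålesund: component {Ålesund, Bergen, Kristiansand, Molde, Narvik, Stavanger, Tromsø, Trondheim}.
From Bodø: component {Bodø}.
From Drammen: component {Drammen, Hamar}.
From Oslo: component {Oslo}.
That's 4 components.

4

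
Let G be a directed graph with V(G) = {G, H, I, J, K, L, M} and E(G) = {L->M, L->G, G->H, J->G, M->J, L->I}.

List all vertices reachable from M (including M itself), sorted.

G, H, J, M

Start at M.
Its neighbours: J.
Then their neighbours: G.
Then next layer: H.
Nothing further is reachable.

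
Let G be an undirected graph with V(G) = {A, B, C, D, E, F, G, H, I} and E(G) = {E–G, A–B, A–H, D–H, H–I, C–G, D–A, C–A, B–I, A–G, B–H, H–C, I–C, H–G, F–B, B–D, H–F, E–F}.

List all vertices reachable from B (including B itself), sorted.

A, B, C, D, E, F, G, H, I

Start at B.
Its neighbours: A, D, F, H, I.
Then their neighbours: C, E, G.
Every vertex is now reached.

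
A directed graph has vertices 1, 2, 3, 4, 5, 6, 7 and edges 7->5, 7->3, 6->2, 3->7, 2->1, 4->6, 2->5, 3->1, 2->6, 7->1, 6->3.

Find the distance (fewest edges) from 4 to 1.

Distance 0: 4.
Distance 1: 6.
Distance 2: 2, 3.
Distance 3: 1, 5, 7 — contains 1.

3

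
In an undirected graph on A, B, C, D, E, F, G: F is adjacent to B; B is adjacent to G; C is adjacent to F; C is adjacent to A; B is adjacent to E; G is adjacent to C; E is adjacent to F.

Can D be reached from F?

Explore from F.
Distance 1: reach B, C, E.
Distance 2: reach A, G.
The search is exhausted without reaching D; it lies in a different component.

No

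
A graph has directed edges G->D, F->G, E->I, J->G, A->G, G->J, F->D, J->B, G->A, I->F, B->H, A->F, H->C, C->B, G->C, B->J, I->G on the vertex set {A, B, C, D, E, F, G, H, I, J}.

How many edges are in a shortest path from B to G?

2

Distance 0: B.
Distance 1: H, J.
Distance 2: C, G — contains G.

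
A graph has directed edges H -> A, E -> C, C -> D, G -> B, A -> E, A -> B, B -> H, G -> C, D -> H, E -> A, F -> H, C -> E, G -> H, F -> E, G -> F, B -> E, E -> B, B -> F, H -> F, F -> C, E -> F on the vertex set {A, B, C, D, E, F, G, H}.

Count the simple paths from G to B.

G→B
G→C→D→H→A→B
G→C→D→H→A→E→B
G→C→D→H→F→E→A→B
G→C→D→H→F→E→B
G→C→E→A→B
G→C→E→B
G→C→E→F→H→A→B
... and 15 more.

23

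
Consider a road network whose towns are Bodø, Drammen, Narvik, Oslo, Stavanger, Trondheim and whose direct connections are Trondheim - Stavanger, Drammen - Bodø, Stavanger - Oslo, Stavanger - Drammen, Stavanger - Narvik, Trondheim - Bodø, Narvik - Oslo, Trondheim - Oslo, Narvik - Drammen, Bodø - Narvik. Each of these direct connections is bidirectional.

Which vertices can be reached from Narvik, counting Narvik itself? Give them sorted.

Start at Narvik.
Its neighbours: Bodø, Drammen, Oslo, Stavanger.
Then their neighbours: Trondheim.
Every vertex is now reached.

Bodø, Drammen, Narvik, Oslo, Stavanger, Trondheim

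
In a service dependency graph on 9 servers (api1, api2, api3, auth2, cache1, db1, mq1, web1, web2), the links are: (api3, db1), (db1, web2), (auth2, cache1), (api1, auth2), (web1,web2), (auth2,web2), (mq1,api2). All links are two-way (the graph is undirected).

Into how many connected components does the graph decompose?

2

From api1: component {api1, api3, auth2, cache1, db1, web1, web2}.
From api2: component {api2, mq1}.
That's 2 components.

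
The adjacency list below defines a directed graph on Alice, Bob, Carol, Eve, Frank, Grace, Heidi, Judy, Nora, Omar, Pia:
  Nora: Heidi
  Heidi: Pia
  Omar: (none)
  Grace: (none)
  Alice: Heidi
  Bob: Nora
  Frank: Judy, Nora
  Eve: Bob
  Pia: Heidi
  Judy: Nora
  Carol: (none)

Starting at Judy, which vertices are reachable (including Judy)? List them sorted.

Heidi, Judy, Nora, Pia

Start at Judy.
Its neighbours: Nora.
Then their neighbours: Heidi.
Then next layer: Pia.
Nothing further is reachable.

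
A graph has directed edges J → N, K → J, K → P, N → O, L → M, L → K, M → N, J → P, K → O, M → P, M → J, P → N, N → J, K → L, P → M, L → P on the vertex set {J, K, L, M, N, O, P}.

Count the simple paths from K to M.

4

K→J→P→M
K→L→M
K→L→P→M
K→P→M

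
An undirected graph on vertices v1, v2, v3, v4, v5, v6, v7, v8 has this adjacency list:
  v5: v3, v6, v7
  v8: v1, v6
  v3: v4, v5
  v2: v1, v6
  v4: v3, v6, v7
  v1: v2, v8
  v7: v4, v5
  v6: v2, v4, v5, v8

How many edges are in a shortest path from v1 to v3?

Distance 0: v1.
Distance 1: v2, v8.
Distance 2: v6.
Distance 3: v4, v5.
Distance 4: v3, v7 — contains v3.

4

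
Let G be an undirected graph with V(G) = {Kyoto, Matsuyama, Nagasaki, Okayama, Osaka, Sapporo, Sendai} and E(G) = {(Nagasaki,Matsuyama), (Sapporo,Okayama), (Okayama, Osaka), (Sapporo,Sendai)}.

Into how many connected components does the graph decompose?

3

From Kyoto: component {Kyoto}.
From Matsuyama: component {Matsuyama, Nagasaki}.
From Okayama: component {Okayama, Osaka, Sapporo, Sendai}.
That's 3 components.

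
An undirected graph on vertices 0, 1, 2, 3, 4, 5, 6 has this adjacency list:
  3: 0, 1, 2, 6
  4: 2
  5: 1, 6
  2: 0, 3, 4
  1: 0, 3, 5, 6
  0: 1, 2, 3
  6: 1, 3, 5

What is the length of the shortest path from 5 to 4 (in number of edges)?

4

Distance 0: 5.
Distance 1: 1, 6.
Distance 2: 0, 3.
Distance 3: 2.
Distance 4: 4 — contains 4.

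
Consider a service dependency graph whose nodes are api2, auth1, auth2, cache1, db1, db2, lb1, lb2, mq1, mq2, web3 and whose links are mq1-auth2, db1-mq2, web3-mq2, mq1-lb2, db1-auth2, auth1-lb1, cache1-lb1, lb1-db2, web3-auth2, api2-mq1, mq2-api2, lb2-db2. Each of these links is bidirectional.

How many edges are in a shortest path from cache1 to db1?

Distance 0: cache1.
Distance 1: lb1.
Distance 2: auth1, db2.
Distance 3: lb2.
Distance 4: mq1.
Distance 5: api2, auth2.
Distance 6: db1, mq2, web3 — contains db1.

6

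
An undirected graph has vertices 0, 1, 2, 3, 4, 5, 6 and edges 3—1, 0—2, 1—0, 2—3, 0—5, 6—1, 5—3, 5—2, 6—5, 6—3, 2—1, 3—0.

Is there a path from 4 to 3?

4 has no edges, so nothing is reachable from it.

No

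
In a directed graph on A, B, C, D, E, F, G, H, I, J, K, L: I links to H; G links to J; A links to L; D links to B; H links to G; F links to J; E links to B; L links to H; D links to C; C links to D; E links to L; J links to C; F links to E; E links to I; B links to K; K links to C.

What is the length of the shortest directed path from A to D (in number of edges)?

Distance 0: A.
Distance 1: L.
Distance 2: H.
Distance 3: G.
Distance 4: J.
Distance 5: C.
Distance 6: D — contains D.

6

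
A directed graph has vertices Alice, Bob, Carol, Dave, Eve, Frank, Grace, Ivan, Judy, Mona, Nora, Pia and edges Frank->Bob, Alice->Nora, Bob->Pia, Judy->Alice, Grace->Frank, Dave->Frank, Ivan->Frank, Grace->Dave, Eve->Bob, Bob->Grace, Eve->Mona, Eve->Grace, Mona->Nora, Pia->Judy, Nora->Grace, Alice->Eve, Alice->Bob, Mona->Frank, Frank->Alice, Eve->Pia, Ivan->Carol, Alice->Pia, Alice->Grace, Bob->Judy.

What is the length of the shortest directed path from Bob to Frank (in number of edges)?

Distance 0: Bob.
Distance 1: Grace, Judy, Pia.
Distance 2: Alice, Dave, Frank — contains Frank.

2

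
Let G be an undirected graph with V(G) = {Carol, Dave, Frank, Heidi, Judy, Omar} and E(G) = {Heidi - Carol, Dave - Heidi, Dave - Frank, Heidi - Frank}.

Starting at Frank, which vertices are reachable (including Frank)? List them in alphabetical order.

Carol, Dave, Frank, Heidi

Start at Frank.
Its neighbours: Dave, Heidi.
Then their neighbours: Carol.
Nothing further is reachable.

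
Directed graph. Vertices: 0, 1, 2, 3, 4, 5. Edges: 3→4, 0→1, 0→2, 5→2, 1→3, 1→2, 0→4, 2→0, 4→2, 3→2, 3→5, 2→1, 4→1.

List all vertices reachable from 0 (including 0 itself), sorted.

0, 1, 2, 3, 4, 5

Start at 0.
Its neighbours: 1, 2, 4.
Then their neighbours: 3.
Then next layer: 5.
Every vertex is now reached.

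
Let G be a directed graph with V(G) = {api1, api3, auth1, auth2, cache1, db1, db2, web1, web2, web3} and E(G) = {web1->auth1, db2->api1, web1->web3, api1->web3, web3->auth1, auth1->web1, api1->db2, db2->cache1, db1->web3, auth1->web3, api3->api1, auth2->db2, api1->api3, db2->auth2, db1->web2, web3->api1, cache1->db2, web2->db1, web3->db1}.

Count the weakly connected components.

From api1: component {api1, api3, auth1, auth2, cache1, db1, db2, web1, web2, web3}.
That's 1 component.

1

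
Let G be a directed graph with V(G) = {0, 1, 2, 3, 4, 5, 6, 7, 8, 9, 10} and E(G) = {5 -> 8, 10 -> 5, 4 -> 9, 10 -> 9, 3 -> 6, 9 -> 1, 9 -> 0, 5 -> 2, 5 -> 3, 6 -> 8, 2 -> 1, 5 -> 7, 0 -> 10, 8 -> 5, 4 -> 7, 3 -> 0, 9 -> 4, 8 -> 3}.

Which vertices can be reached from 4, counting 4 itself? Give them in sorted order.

Start at 4.
Its neighbours: 7, 9.
Then their neighbours: 0, 1.
Then next layer: 10.
Then next layer: 5.
Then next layer: 2, 3, 8.
Then next layer: 6.
Every vertex is now reached.

0, 1, 2, 3, 4, 5, 6, 7, 8, 9, 10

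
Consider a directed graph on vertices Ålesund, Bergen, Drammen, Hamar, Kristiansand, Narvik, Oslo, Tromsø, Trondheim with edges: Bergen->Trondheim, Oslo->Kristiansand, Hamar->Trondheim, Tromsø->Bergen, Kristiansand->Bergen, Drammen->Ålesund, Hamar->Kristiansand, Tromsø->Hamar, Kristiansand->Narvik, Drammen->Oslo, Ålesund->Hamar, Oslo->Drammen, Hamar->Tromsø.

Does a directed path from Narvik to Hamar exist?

No

Narvik has no outgoing edges, so nothing is reachable from it.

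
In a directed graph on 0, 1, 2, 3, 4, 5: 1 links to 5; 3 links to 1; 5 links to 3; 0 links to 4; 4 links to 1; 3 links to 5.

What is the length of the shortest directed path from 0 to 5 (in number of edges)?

Distance 0: 0.
Distance 1: 4.
Distance 2: 1.
Distance 3: 5 — contains 5.

3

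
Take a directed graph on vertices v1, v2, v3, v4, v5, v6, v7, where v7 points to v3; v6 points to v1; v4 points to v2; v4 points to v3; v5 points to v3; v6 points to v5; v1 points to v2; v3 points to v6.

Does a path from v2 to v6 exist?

v2 has no outgoing edges, so nothing is reachable from it.

No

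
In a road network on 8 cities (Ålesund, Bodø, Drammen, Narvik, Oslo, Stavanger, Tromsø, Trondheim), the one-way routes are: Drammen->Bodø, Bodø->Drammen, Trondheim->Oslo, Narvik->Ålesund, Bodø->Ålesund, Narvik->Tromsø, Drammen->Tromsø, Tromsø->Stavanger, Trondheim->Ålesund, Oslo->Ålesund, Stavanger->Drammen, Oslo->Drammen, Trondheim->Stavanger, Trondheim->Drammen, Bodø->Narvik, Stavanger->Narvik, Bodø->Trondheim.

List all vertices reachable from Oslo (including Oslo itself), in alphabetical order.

Ålesund, Bodø, Drammen, Narvik, Oslo, Stavanger, Tromsø, Trondheim

Start at Oslo.
Its neighbours: Ålesund, Drammen.
Then their neighbours: Bodø, Tromsø.
Then next layer: Narvik, Stavanger, Trondheim.
Every vertex is now reached.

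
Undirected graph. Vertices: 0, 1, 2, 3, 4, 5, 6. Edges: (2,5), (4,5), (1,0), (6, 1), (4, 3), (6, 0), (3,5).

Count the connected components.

2

From 0: component {0, 1, 6}.
From 2: component {2, 3, 4, 5}.
That's 2 components.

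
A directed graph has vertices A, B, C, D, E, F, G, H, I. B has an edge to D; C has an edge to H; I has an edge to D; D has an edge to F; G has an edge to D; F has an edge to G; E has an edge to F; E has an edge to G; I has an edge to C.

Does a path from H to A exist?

H has no outgoing edges, so nothing is reachable from it.

No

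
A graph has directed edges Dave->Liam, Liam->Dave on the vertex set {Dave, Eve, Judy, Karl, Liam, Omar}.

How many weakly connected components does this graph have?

From Dave: component {Dave, Liam}.
From Eve: component {Eve}.
From Judy: component {Judy}.
From Karl: component {Karl}.
From Omar: component {Omar}.
That's 5 components.

5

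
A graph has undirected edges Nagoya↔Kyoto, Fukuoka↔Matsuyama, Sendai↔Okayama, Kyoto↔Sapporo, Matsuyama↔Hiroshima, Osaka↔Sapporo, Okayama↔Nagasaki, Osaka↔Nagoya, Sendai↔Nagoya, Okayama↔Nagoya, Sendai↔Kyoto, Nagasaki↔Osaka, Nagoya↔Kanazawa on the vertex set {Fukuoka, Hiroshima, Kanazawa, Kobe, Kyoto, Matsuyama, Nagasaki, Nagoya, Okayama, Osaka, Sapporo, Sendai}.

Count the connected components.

From Fukuoka: component {Fukuoka, Hiroshima, Matsuyama}.
From Kanazawa: component {Kanazawa, Kyoto, Nagasaki, Nagoya, Okayama, Osaka, Sapporo, Sendai}.
From Kobe: component {Kobe}.
That's 3 components.

3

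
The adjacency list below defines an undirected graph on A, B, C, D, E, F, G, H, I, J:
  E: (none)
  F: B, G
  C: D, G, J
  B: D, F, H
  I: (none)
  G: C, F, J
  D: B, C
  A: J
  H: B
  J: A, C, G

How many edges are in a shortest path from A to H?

Distance 0: A.
Distance 1: J.
Distance 2: C, G.
Distance 3: D, F.
Distance 4: B.
Distance 5: H — contains H.

5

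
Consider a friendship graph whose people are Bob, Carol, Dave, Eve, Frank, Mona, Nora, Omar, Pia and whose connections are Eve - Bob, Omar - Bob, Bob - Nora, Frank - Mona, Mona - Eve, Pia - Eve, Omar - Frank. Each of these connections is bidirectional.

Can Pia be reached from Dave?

Dave has no edges, so nothing is reachable from it.

No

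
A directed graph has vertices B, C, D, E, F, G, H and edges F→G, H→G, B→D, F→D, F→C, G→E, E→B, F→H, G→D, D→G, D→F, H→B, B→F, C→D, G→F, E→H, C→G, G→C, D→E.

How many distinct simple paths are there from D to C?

14

D→E→B→F→C
D→E→B→F→G→C
D→E→B→F→H→G→C
D→E→H→B→F→C
D→E→H→B→F→G→C
D→E→H→G→C
D→E→H→G→F→C
D→F→C
D→F→G→C
D→F→H→G→C
D→G→C
D→G→E→B→F→C
D→G→E→H→B→F→C
D→G→F→C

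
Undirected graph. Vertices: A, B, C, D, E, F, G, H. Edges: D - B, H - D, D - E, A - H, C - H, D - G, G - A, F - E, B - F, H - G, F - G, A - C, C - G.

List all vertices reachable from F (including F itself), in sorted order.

Start at F.
Its neighbours: B, E, G.
Then their neighbours: A, C, D, H.
Every vertex is now reached.

A, B, C, D, E, F, G, H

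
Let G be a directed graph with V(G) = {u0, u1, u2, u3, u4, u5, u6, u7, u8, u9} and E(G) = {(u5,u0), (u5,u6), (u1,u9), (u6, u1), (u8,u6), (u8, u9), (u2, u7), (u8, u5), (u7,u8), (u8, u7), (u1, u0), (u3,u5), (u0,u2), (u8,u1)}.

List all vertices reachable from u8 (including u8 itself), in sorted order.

Start at u8.
Its neighbours: u1, u5, u6, u7, u9.
Then their neighbours: u0.
Then next layer: u2.
Nothing further is reachable.

u0, u1, u2, u5, u6, u7, u8, u9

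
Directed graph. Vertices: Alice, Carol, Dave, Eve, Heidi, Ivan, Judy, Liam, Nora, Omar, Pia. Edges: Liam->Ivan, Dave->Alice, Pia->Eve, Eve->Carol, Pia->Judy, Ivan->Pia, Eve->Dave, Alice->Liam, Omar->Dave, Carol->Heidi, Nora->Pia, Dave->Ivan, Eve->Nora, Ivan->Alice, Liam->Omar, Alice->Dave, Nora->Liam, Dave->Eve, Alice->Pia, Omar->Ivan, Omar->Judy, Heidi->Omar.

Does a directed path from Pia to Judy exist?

Explore from Pia.
Distance 1: reach Eve, Judy.
Found Judy.

Yes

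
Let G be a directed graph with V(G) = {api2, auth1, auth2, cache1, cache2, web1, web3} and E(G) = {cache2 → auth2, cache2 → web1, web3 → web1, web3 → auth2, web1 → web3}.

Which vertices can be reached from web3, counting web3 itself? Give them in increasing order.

Start at web3.
Its neighbours: auth2, web1.
Nothing further is reachable.

auth2, web1, web3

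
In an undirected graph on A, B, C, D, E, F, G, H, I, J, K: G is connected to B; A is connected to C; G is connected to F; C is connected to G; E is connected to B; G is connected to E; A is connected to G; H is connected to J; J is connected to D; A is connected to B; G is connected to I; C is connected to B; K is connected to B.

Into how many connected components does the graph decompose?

From A: component {A, B, C, E, F, G, I, K}.
From D: component {D, H, J}.
That's 2 components.

2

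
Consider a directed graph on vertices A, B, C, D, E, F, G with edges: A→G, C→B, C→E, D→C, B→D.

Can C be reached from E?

E has no outgoing edges, so nothing is reachable from it.

No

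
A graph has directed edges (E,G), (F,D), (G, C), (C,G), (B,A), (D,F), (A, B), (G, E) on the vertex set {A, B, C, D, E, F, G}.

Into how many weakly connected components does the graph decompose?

3

From A: component {A, B}.
From C: component {C, E, G}.
From D: component {D, F}.
That's 3 components.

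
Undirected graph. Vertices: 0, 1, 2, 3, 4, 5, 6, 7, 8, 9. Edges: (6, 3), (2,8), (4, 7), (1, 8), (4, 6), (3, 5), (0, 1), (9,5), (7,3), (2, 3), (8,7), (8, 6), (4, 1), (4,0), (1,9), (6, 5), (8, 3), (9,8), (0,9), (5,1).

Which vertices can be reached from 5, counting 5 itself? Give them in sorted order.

Start at 5.
Its neighbours: 1, 3, 6, 9.
Then their neighbours: 0, 2, 4, 7, 8.
Every vertex is now reached.

0, 1, 2, 3, 4, 5, 6, 7, 8, 9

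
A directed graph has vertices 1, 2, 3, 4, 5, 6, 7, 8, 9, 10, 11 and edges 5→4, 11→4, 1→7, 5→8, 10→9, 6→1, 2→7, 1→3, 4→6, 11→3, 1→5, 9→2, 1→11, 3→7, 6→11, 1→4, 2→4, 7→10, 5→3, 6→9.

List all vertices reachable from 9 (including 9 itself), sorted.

Start at 9.
Its neighbours: 2.
Then their neighbours: 4, 7.
Then next layer: 6, 10.
Then next layer: 1, 11.
Then next layer: 3, 5.
Then next layer: 8.
Every vertex is now reached.

1, 2, 3, 4, 5, 6, 7, 8, 9, 10, 11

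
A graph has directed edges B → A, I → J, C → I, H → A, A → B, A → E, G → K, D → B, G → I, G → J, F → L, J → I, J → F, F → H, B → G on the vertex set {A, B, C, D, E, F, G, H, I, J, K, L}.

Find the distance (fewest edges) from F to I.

5

Distance 0: F.
Distance 1: H, L.
Distance 2: A.
Distance 3: B, E.
Distance 4: G.
Distance 5: I, J, K — contains I.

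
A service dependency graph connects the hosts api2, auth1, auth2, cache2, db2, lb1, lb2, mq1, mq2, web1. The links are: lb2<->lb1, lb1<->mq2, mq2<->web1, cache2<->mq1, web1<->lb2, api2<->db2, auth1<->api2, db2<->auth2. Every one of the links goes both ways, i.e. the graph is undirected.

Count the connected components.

3

From api2: component {api2, auth1, auth2, db2}.
From cache2: component {cache2, mq1}.
From lb1: component {lb1, lb2, mq2, web1}.
That's 3 components.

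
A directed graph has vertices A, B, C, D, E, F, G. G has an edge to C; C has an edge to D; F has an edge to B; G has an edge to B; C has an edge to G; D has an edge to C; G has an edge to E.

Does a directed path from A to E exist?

A has no outgoing edges, so nothing is reachable from it.

No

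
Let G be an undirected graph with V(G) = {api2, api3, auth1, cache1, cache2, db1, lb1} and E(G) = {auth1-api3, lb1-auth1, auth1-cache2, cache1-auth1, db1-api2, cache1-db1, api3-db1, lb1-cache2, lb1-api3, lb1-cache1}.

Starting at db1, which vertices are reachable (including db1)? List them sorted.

api2, api3, auth1, cache1, cache2, db1, lb1

Start at db1.
Its neighbours: api2, api3, cache1.
Then their neighbours: auth1, lb1.
Then next layer: cache2.
Every vertex is now reached.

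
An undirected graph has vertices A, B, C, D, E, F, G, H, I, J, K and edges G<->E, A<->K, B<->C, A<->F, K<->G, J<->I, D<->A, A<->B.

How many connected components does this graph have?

3

From A: component {A, B, C, D, E, F, G, K}.
From H: component {H}.
From I: component {I, J}.
That's 3 components.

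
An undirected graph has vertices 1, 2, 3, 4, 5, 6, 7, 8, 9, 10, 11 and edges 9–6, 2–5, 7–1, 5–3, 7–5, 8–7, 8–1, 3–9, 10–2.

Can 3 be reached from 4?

No

4 has no edges, so nothing is reachable from it.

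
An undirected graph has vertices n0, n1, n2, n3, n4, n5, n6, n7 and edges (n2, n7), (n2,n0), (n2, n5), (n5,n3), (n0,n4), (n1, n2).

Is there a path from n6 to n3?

n6 has no edges, so nothing is reachable from it.

No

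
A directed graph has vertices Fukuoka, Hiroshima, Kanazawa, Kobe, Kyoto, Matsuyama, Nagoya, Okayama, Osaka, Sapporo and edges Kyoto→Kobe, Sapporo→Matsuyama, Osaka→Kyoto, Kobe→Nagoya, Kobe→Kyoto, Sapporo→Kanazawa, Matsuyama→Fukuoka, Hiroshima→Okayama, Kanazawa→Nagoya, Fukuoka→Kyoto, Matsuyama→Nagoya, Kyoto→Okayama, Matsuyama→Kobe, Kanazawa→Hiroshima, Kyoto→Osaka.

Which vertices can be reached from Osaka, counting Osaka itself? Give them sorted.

Start at Osaka.
Its neighbours: Kyoto.
Then their neighbours: Kobe, Okayama.
Then next layer: Nagoya.
Nothing further is reachable.

Kobe, Kyoto, Nagoya, Okayama, Osaka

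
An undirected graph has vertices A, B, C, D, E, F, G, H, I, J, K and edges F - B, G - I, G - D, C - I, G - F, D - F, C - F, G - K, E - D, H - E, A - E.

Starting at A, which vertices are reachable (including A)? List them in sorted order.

Start at A.
Its neighbours: E.
Then their neighbours: D, H.
Then next layer: F, G.
Then next layer: B, C, I, K.
Nothing further is reachable.

A, B, C, D, E, F, G, H, I, K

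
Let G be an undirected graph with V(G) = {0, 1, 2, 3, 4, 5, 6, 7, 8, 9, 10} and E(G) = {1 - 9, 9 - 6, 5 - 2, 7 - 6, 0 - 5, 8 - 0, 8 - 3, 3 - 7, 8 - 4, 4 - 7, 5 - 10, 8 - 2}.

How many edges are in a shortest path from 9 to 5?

Distance 0: 9.
Distance 1: 1, 6.
Distance 2: 7.
Distance 3: 3, 4.
Distance 4: 8.
Distance 5: 0, 2.
Distance 6: 5 — contains 5.

6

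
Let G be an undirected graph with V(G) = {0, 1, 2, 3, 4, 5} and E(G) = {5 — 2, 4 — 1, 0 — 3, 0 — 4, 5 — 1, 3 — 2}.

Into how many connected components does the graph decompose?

From 0: component {0, 1, 2, 3, 4, 5}.
That's 1 component.

1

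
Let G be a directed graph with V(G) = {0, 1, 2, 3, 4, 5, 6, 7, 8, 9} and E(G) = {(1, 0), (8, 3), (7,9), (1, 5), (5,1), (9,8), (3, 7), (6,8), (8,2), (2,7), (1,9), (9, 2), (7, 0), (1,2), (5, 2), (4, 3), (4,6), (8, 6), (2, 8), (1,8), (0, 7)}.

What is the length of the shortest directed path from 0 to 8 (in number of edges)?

Distance 0: 0.
Distance 1: 7.
Distance 2: 9.
Distance 3: 2, 8 — contains 8.

3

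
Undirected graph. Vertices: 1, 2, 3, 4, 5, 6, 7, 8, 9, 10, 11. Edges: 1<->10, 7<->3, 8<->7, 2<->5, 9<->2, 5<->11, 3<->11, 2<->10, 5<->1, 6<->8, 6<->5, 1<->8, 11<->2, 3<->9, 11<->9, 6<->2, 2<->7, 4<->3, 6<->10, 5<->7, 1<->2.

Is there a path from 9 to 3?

Explore from 9.
Distance 1: reach 2, 3, 11.
Found 3.

Yes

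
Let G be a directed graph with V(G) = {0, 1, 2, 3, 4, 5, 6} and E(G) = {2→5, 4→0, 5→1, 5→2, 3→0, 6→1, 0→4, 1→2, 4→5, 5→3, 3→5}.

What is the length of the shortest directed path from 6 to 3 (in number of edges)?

Distance 0: 6.
Distance 1: 1.
Distance 2: 2.
Distance 3: 5.
Distance 4: 3 — contains 3.

4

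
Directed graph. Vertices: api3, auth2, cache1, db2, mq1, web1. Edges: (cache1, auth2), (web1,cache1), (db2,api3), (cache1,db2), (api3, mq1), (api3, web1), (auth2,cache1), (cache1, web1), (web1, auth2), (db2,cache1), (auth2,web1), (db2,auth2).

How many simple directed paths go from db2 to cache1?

5

db2→api3→web1→auth2→cache1
db2→api3→web1→cache1
db2→auth2→cache1
db2→auth2→web1→cache1
db2→cache1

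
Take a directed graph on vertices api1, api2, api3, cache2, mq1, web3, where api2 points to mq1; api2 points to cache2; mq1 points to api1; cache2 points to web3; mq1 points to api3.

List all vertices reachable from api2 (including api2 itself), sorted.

Start at api2.
Its neighbours: cache2, mq1.
Then their neighbours: api1, api3, web3.
Every vertex is now reached.

api1, api2, api3, cache2, mq1, web3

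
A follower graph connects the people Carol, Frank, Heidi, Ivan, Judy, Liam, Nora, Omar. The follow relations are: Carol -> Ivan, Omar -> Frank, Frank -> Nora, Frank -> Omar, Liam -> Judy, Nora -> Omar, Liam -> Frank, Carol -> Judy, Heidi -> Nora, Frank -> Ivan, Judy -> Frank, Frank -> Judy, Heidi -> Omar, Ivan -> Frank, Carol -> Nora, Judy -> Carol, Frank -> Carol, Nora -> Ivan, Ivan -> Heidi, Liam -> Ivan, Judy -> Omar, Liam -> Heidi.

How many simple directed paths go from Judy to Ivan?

Judy→Carol→Ivan
Judy→Carol→Nora→Ivan
Judy→Carol→Nora→Omar→Frank→Ivan
Judy→Frank→Carol→Ivan
Judy→Frank→Carol→Nora→Ivan
Judy→Frank→Ivan
Judy→Frank→Nora→Ivan
Judy→Omar→Frank→Carol→Ivan
Judy→Omar→Frank→Carol→Nora→Ivan
Judy→Omar→Frank→Ivan
Judy→Omar→Frank→Nora→Ivan

11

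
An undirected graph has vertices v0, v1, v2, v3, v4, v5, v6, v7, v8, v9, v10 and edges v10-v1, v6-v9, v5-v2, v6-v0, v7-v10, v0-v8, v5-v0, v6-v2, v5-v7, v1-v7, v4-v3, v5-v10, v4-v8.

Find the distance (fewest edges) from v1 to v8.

4

Distance 0: v1.
Distance 1: v7, v10.
Distance 2: v5.
Distance 3: v0, v2.
Distance 4: v6, v8 — contains v8.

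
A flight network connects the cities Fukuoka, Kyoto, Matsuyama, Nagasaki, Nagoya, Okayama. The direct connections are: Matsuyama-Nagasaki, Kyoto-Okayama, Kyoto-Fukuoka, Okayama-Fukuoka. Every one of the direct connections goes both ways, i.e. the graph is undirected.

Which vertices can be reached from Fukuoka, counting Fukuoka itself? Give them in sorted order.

Fukuoka, Kyoto, Okayama

Start at Fukuoka.
Its neighbours: Kyoto, Okayama.
Nothing further is reachable.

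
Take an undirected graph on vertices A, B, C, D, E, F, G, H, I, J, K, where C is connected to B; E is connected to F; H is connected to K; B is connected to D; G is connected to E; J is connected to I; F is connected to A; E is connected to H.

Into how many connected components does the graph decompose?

3

From A: component {A, E, F, G, H, K}.
From B: component {B, C, D}.
From I: component {I, J}.
That's 3 components.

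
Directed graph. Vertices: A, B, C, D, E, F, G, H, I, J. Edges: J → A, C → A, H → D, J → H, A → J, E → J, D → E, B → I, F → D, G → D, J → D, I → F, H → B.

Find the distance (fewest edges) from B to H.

6

Distance 0: B.
Distance 1: I.
Distance 2: F.
Distance 3: D.
Distance 4: E.
Distance 5: J.
Distance 6: A, H — contains H.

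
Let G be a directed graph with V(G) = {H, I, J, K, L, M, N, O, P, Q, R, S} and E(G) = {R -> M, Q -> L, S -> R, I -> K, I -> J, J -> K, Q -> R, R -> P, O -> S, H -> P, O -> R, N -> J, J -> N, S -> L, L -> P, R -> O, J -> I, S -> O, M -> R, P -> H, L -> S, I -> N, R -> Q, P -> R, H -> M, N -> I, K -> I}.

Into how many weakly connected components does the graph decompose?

2

From H: component {H, L, M, O, P, Q, R, S}.
From I: component {I, J, K, N}.
That's 2 components.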